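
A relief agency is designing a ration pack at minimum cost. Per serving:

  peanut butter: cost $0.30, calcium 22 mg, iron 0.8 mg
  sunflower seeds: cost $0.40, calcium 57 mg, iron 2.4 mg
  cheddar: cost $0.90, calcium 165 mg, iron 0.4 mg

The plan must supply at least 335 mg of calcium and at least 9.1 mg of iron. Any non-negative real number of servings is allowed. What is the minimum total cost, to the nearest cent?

$2.15

Compare the cost at each extreme point of the feasible region.
peanut butter only: max(335/22, 9.1/0.8) = 15.23 servings → $4.57.
sunflower seeds only: max(335/57, 9.1/2.4) = 5.877 servings → $2.35.
cheddar only: max(335/165, 9.1/0.4) = 22.75 servings → $20.48.
peanut butter + sunflower seeds: the both-tight solution has a negative serving — not a feasible corner.
peanut butter + cheddar with both tight: 11.1 servings and 0.5503 servings → $3.83.
sunflower seeds + cheddar with both tight: 3.664 servings and 0.7645 servings → $2.15.
So the least-cost plan costs $2.15.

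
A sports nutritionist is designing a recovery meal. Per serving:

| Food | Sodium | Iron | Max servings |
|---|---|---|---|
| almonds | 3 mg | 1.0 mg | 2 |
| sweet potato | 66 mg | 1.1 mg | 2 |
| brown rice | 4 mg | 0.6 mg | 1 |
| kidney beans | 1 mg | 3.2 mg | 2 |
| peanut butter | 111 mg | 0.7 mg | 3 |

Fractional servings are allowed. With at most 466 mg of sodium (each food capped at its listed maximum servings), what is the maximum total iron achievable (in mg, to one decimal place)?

Iron per mg sodium: kidney beans 3.2, almonds 0.3333, brown rice 0.15, sweet potato 0.01667, peanut butter 0.006306.
Take 2 servings of kidney beans: uses 2 mg sodium, +6.4 mg iron (running total 6.4 mg).
Take 2 servings of almonds: uses 6 mg sodium, +2.0 mg iron (running total 8.4 mg).
Take 1 serving of brown rice: uses 4 mg sodium, +0.6 mg iron (running total 9.0 mg).
Take 2 servings of sweet potato: uses 132 mg sodium, +2.2 mg iron (running total 11.2 mg).
Take 2.901 servings of peanut butter: uses 322 mg sodium, +2.0 mg iron (running total 13.2 mg).
Greedy by best ratio exhausts the sodium allowance optimally: 13.2 mg.

13.2 mg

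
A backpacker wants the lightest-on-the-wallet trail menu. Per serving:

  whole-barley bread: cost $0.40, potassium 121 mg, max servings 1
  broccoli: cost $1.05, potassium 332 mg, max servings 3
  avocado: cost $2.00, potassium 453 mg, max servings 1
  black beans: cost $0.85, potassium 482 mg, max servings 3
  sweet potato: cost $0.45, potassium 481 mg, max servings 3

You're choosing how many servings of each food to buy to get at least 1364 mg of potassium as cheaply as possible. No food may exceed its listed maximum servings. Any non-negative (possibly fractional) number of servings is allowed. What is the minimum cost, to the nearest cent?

Cost per mg of potassium: sweet potato $0.0009, black beans $0.0018, broccoli $0.0032, whole-barley bread $0.0033, avocado $0.0044.
Take 2.836 servings of sweet potato: +1364.0 mg potassium for $1.28 (total $1.28, still need 0.0 mg).
Filling from the cheapest source first is optimal under one linear minimum: $1.28.

$1.28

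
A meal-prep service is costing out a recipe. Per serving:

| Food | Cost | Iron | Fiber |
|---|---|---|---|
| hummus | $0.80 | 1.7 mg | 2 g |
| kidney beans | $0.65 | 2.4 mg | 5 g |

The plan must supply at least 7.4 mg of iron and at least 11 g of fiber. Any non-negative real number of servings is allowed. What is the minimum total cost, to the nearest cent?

$2.00

Minimising a linear cost over {iron ≥ 7.4, fiber ≥ 11, servings ≥ 0} — the optimum is at a vertex, using one or two foods.
hummus only: max(7.4/1.7, 11/2) = 5.5 servings → $4.40.
kidney beans only: max(7.4/2.4, 11/5) = 3.083 servings → $2.00.
hummus + kidney beans with both tight: 2.865 servings and 1.054 servings → $2.98.
The minimum over all feasible corners is $2.00.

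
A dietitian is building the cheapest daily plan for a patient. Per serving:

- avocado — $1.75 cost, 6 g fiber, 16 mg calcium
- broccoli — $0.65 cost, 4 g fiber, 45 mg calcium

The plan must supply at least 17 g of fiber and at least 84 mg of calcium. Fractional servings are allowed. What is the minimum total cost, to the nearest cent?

Two binding constraints pin down two serving amounts, so the optimal mix uses at most two foods. The candidates are each food alone (scaled to the tighter of fiber/calcium) and each pair with both constraints tight.
avocado only: max(17/6, 84/16) = 5.25 servings → $9.19.
broccoli only: max(17/4, 84/45) = 4.25 servings → $2.76.
avocado + broccoli with both tight: 2.083 servings and 1.126 servings → $4.38.
So the least-cost plan costs $2.76.

$2.76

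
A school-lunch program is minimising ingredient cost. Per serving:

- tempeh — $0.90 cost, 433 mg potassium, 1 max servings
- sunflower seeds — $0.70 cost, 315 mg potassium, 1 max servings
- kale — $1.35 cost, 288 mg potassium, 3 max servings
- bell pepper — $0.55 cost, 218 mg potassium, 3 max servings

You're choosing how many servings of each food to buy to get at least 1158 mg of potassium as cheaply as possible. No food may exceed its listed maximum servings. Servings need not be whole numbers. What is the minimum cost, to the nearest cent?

Cost per mg of potassium: tempeh $0.0021, sunflower seeds $0.0022, bell pepper $0.0025, kale $0.0047.
Take 1 serving of tempeh: +433.0 mg potassium for $0.90 (total $0.90, still need 725.0 mg).
Take 1 serving of sunflower seeds: +315.0 mg potassium for $0.70 (total $1.60, still need 410.0 mg).
Take 1.881 servings of bell pepper: +410.0 mg potassium for $1.03 (total $2.63, still need 0.0 mg).
Greedy by cheapest-per-mg is optimal for a single linear constraint, so the minimum cost is $2.63.

$2.63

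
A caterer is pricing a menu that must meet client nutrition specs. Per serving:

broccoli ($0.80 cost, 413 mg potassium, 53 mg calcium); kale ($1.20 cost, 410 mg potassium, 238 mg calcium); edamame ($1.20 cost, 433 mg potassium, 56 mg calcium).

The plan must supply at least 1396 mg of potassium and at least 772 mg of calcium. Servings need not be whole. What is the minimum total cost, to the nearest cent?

$4.00

An LP optimum is at a vertex; with two nutrient constraints at most two foods are used. Check each candidate.
broccoli only: max(1396/413, 772/53) = 14.57 servings → $11.65.
kale only: max(1396/410, 772/238) = 3.405 servings → $4.09.
edamame only: max(1396/433, 772/56) = 13.79 servings → $16.54.
broccoli + kale with both tight: 0.2054 servings and 3.198 servings → $4.00.
broccoli + edamame: intersection lies outside the first quadrant.
kale + edamame with both tight: 3.197 servings and 0.1964 servings → $4.07.
So the least-cost plan costs $4.00.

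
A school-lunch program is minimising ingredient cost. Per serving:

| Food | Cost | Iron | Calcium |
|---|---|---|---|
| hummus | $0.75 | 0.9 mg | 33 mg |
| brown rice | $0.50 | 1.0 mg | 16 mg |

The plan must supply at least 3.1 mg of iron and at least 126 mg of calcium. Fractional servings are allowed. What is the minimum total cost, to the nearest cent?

$2.86

A basic optimal solution has at most two foods positive. Try each food alone and each pair with both targets met exactly.
hummus only: max(3.1/0.9, 126/33) = 3.818 servings → $2.86.
brown rice only: max(3.1/1.0, 126/16) = 7.875 servings → $3.94.
hummus + brown rice: intersection lies outside the first quadrant.
The minimum over all feasible corners is $2.86.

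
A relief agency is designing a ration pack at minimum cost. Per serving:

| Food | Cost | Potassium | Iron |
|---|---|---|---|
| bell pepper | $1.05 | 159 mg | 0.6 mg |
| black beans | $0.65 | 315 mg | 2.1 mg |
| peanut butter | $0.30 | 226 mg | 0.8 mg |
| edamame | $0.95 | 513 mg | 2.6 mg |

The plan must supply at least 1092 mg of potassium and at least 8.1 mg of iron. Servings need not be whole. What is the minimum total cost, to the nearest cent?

An LP optimum is at a vertex; with two nutrient constraints at most two foods are used. Check each candidate.
bell pepper only: max(1092/159, 8.1/0.6) = 13.5 servings → $14.18.
black beans only: max(1092/315, 8.1/2.1) = 3.857 servings → $2.51.
peanut butter only: max(1092/226, 8.1/0.8) = 10.12 servings → $3.04.
edamame only: max(1092/513, 8.1/2.6) = 3.115 servings → $2.96.
bell pepper + black beans with both targets exact would need a negative amount; discard.
bell pepper + peanut butter with both targets exact would need a negative amount; discard.
bell pepper + edamame: intersection lies outside the first quadrant.
black beans + peanut butter with both targets exact would need a negative amount; discard.
black beans + edamame: intersection lies outside the first quadrant.
peanut butter + edamame: the both-tight solution has a negative serving — not a feasible corner.
Cheapest feasible corner: $2.51.

$2.51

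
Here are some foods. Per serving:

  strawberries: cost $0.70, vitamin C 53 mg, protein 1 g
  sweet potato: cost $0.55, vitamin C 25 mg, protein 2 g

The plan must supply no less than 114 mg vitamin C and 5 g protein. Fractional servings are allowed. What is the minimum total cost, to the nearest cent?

A basic optimal solution has at most two foods positive. Try each food alone and each pair with both targets met exactly.
strawberries only: max(114/53, 5/1) = 5 servings → $3.50.
sweet potato only: max(114/25, 5/2) = 4.56 servings → $2.51.
strawberries + sweet potato with both tight: 1.272 servings and 1.864 servings → $1.92.
Cheapest feasible corner: $1.92.

$1.92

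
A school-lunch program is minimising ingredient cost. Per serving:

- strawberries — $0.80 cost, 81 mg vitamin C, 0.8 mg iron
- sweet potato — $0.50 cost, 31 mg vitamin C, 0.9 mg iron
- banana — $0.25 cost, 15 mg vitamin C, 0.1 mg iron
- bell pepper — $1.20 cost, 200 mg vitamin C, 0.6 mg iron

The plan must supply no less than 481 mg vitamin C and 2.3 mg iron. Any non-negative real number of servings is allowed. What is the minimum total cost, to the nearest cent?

Minimising a linear cost over {vitamin C ≥ 481, iron ≥ 2.3, servings ≥ 0} — the optimum is at a vertex, using one or two foods.
strawberries only: max(481/81, 2.3/0.8) = 5.938 servings → $4.75.
sweet potato only: max(481/31, 2.3/0.9) = 15.52 servings → $7.76.
banana only: max(481/15, 2.3/0.1) = 32.07 servings → $8.02.
bell pepper only: max(481/200, 2.3/0.6) = 3.833 servings → $4.60.
strawberries + sweet potato: the both-tight solution has a negative serving — not a feasible corner.
strawberries + banana: intersection lies outside the first quadrant.
strawberries + bell pepper with both tight: 1.539 servings and 1.782 servings → $3.37.
sweet potato + banana with both targets exact would need a negative amount; discard.
sweet potato + bell pepper with both tight: 1.062 servings and 2.24 servings → $3.22.
banana + bell pepper with both tight: 15.58 servings and 1.236 servings → $5.38.
The minimum over all feasible corners is $3.22.

$3.22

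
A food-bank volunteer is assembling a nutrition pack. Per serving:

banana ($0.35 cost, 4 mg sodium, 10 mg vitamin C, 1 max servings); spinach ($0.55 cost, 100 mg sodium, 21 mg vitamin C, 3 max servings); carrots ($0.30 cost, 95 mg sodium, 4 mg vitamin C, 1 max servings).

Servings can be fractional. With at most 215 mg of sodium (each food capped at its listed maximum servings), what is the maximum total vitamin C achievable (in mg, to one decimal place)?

Vitamin C per mg sodium: banana 2.5, spinach 0.21, carrots 0.04211.
Take 1 serving of banana: uses 4 mg sodium, +10.0 mg vitamin C (running total 10.0 mg).
Take 2.11 servings of spinach: uses 211 mg sodium, +44.3 mg vitamin C (running total 54.3 mg).
Filling greedily by vitamin C-per-mg sodium is optimal for one linear limit, giving 54.3 mg.

54.3 mg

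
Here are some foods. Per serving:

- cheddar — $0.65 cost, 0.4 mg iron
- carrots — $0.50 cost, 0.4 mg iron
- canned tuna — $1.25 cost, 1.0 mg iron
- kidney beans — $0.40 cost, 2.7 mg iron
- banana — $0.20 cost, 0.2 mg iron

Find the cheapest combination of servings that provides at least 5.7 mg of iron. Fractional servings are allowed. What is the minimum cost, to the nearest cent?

Cost per mg of iron: kidney beans $0.1481, banana $1.0000, carrots $1.2500, canned tuna $1.2500, cheddar $1.6250.
With no serving limits, use only kidney beans: 5.7 mg / 2.7 mg = 2.111 servings × $0.40 = $0.84.

$0.84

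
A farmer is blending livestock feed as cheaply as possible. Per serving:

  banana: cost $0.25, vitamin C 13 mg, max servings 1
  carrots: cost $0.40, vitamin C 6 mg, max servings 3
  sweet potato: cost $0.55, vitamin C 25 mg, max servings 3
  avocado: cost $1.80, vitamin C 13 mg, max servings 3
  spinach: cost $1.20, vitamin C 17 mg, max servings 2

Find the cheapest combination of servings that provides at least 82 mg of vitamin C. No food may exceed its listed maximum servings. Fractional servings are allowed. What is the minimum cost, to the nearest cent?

Cost per mg of vitamin C: banana $0.0192, sweet potato $0.0220, carrots $0.0667, spinach $0.0706, avocado $0.1385.
Take 1 serving of banana: +13.0 mg vitamin C for $0.25 (total $0.25, still need 69.0 mg).
Take 2.76 servings of sweet potato: +69.0 mg vitamin C for $1.52 (total $1.77, still need 0.0 mg).
Greedy by cheapest-per-mg is optimal for a single linear constraint, so the minimum cost is $1.77.

$1.77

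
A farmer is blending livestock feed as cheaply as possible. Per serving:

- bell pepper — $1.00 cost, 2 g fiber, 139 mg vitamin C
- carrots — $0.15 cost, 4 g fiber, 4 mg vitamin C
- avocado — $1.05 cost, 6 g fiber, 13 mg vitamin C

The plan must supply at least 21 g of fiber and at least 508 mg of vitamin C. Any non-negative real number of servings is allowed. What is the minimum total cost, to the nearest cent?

$4.08

An LP optimum is at a vertex; with two nutrient constraints at most two foods are used. Check each candidate.
bell pepper only: max(21/2, 508/139) = 10.5 servings → $10.50.
carrots only: max(21/4, 508/4) = 127 servings → $19.05.
avocado only: max(21/6, 508/13) = 39.08 servings → $41.03.
bell pepper + carrots with both tight: 3.555 servings and 3.473 servings → $4.08.
bell pepper + avocado with both tight: 3.434 servings and 2.355 servings → $5.91.
carrots + avocado with both targets exact would need a negative amount; discard.
The minimum over all feasible corners is $4.08.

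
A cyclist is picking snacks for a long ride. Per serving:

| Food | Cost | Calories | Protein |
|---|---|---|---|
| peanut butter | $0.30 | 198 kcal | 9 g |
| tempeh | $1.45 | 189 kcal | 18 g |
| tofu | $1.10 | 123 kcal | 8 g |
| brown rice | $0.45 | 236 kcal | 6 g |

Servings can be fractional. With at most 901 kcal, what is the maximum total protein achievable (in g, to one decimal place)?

Protein per kcal: tempeh 0.09524, tofu 0.06504, peanut butter 0.04545, brown rice 0.02542.
With no serving limits, spend the whole calories allowance on tempeh: 901 kcal / 189 kcal × 18 g = 85.8 g.

85.8 g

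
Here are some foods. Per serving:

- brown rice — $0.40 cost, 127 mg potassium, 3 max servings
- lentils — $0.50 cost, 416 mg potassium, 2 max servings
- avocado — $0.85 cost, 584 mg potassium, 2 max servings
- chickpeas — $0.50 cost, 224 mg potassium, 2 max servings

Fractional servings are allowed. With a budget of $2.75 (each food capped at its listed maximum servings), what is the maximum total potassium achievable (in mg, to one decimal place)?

2022.4 mg

Potassium per dollar: lentils 832, avocado 687.1, chickpeas 448, brown rice 317.5.
Take 2 servings of lentils: spends $1.00, +832.0 mg potassium (running total 832.0 mg).
Take 2 servings of avocado: spends $1.70, +1168.0 mg potassium (running total 2000.0 mg).
Take 0.1 servings of chickpeas: spends $0.05, +22.4 mg potassium (running total 2022.4 mg).
Greedy by best ratio exhausts the cost allowance optimally: 2022.4 mg.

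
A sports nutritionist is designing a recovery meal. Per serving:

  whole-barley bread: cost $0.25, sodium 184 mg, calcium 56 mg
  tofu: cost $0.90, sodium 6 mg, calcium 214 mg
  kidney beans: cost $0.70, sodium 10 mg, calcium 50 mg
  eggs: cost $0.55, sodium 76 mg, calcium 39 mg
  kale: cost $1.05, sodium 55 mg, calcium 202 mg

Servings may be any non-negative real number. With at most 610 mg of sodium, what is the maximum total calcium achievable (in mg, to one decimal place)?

Calcium per mg sodium: tofu 35.67, kidney beans 5, kale 3.673, eggs 0.5132, whole-barley bread 0.3043.
With no serving limits, spend the whole sodium allowance on tofu: 610 mg / 6 mg × 214 mg = 21756.7 mg.

21756.7 mg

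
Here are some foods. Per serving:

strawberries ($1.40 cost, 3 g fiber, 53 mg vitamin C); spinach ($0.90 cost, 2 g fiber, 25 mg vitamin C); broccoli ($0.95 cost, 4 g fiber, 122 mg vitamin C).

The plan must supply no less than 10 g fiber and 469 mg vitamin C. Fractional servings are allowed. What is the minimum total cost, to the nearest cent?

Check every corner: each single food scaled to meet both minima, and each pair solved so both constraints bind.
strawberries only: max(10/3, 469/53) = 8.849 servings → $12.39.
spinach only: max(10/2, 469/25) = 18.76 servings → $16.88.
broccoli only: max(10/4, 469/122) = 3.844 servings → $3.65.
strawberries + spinach with both targets exact would need a negative amount; discard.
strawberries + broccoli: the both-tight solution has a negative serving — not a feasible corner.
spinach + broccoli: the both-tight solution has a negative serving — not a feasible corner.
The minimum over all feasible corners is $3.65.

$3.65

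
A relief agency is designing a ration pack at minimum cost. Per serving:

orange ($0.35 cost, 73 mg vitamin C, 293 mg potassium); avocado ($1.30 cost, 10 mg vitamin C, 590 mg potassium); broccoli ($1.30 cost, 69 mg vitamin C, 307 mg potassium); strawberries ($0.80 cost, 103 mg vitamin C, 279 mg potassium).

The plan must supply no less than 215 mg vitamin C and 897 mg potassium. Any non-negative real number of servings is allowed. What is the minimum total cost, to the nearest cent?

$1.07

The cheapest plan sits at a corner of the feasible region — with two constraints it uses at most two foods.
orange only: max(215/73, 897/293) = 3.061 servings → $1.07.
avocado only: max(215/10, 897/590) = 21.5 servings → $27.95.
broccoli only: max(215/69, 897/307) = 3.116 servings → $4.05.
strawberries only: max(215/103, 897/279) = 3.215 servings → $2.57.
orange + avocado with both tight: 2.937 servings and 0.06193 servings → $1.11.
orange + broccoli with both tight: 1.874 servings and 1.133 servings → $2.13.
orange + strawberries: intersection lies outside the first quadrant.
avocado + broccoli: the both-tight solution has a negative serving — not a feasible corner.
avocado + strawberries with both tight: 0.5589 servings and 2.033 servings → $2.35.
broccoli + strawberries with both tight: 2.62 servings and 0.3324 servings → $3.67.
Cheapest feasible corner: $1.07.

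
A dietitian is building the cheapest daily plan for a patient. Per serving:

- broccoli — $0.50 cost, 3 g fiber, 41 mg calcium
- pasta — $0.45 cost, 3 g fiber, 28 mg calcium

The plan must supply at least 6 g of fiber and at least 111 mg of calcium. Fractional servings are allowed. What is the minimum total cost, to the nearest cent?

$1.35

Compare the cost at each extreme point of the feasible region.
broccoli only: max(6/3, 111/41) = 2.707 servings → $1.35.
pasta only: max(6/3, 111/28) = 3.964 servings → $1.78.
broccoli + pasta with both targets exact would need a negative amount; discard.
The minimum over all feasible corners is $1.35.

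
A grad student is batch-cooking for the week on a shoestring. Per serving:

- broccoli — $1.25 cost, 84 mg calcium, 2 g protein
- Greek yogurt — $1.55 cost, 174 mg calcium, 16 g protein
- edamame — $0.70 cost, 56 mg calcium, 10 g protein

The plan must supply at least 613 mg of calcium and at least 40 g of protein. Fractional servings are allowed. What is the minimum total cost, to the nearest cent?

$5.46

Two binding constraints pin down two serving amounts, so the optimal mix uses at most two foods. The candidates are each food alone (scaled to the tighter of calcium/protein) and each pair with both constraints tight.
broccoli only: max(613/84, 40/2) = 20 servings → $25.00.
Greek yogurt only: max(613/174, 40/16) = 3.523 servings → $5.46.
edamame only: max(613/56, 40/10) = 10.95 servings → $7.66.
broccoli + Greek yogurt with both tight: 2.859 servings and 2.143 servings → $6.90.
broccoli + edamame with both tight: 5.343 servings and 2.931 servings → $8.73.
Greek yogurt + edamame: the both-tight solution has a negative serving — not a feasible corner.
The minimum over all feasible corners is $5.46.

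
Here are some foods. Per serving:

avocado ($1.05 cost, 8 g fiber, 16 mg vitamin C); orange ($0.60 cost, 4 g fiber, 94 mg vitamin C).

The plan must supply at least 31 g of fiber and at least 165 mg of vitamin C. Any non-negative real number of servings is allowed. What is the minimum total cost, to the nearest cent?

$4.16

At the optimum either one food covers both requirements or two foods hit both targets exactly; no other combination can be cheaper.
avocado only: max(31/8, 165/16) = 10.31 servings → $10.83.
orange only: max(31/4, 165/94) = 7.75 servings → $4.65.
avocado + orange with both tight: 3.276 servings and 1.198 servings → $4.16.
The minimum over all feasible corners is $4.16.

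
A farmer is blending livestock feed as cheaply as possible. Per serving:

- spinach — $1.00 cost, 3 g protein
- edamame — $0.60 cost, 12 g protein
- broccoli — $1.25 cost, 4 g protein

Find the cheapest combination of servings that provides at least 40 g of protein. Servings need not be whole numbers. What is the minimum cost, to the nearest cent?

$2.00

Cost per g of protein: edamame $0.0500, broccoli $0.3125, spinach $0.3333.
With no serving limits, use only edamame: 40 g / 12 g = 3.333 servings × $0.60 = $2.00.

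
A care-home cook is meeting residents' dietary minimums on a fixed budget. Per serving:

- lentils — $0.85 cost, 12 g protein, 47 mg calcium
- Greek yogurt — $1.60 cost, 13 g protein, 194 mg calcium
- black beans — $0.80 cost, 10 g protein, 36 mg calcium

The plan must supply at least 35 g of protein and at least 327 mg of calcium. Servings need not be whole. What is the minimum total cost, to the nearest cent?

An LP optimum is at a vertex; with two nutrient constraints at most two foods are used. Check each candidate.
lentils only: max(35/12, 327/47) = 6.957 servings → $5.91.
Greek yogurt only: max(35/13, 327/194) = 2.692 servings → $4.31.
black beans only: max(35/10, 327/36) = 9.083 servings → $7.27.
lentils + Greek yogurt with both tight: 1.479 servings and 1.327 servings → $3.38.
lentils + black beans: intersection lies outside the first quadrant.
Greek yogurt + black beans with both tight: 1.365 servings and 1.725 servings → $3.56.
So the least-cost plan costs $3.38.

$3.38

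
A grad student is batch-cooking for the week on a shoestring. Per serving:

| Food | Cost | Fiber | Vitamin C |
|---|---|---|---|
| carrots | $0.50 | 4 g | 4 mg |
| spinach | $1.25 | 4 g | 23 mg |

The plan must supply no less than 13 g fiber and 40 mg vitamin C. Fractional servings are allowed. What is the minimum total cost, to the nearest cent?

This is a tiny linear program; its minimum lies at a vertex of the feasible set. List the vertices and price them.
carrots only: max(13/4, 40/4) = 10 servings → $5.00.
spinach only: max(13/4, 40/23) = 3.25 servings → $4.06.
carrots + spinach with both tight: 1.829 servings and 1.421 servings → $2.69.
Cheapest feasible corner: $2.69.

$2.69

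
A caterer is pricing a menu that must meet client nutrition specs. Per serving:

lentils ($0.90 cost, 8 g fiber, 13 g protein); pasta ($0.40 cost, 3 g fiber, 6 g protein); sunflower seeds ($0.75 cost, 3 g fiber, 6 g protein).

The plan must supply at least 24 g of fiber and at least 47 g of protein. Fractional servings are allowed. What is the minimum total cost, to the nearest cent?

$3.14

Minimising a linear cost over {fiber ≥ 24, protein ≥ 47, servings ≥ 0} — the optimum is at a vertex, using one or two foods.
lentils only: max(24/8, 47/13) = 3.615 servings → $3.25.
pasta only: max(24/3, 47/6) = 8 servings → $3.20.
sunflower seeds only: max(24/3, 47/6) = 8 servings → $6.00.
lentils + pasta with both tight: 0.3333 servings and 7.111 servings → $3.14.
lentils + sunflower seeds with both tight: 0.3333 servings and 7.111 servings → $5.63.
pasta + sunflower seeds (both tight): parallel constraints — no distinct corner.
The minimum over all feasible corners is $3.14.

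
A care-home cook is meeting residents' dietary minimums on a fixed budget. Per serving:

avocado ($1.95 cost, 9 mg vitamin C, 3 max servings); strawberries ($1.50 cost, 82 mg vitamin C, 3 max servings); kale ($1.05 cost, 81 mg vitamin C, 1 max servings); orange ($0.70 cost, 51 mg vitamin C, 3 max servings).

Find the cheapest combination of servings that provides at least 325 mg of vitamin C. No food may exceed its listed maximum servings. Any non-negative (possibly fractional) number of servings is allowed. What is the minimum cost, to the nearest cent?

$4.81

Cost per mg of vitamin C: kale $0.0130, orange $0.0137, strawberries $0.0183, avocado $0.2167.
Take 1 serving of kale: +81.0 mg vitamin C for $1.05 (total $1.05, still need 244.0 mg).
Take 3 servings of orange: +153.0 mg vitamin C for $2.10 (total $3.15, still need 91.0 mg).
Take 1.11 servings of strawberries: +91.0 mg vitamin C for $1.66 (total $4.81, still need 0.0 mg).
Greedy by cheapest-per-mg is optimal for a single linear constraint, so the minimum cost is $4.81.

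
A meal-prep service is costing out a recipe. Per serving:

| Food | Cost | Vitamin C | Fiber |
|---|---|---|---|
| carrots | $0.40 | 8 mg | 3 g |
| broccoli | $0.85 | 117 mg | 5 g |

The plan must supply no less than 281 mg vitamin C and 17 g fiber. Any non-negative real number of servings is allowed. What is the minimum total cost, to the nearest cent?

For a min-cost LP with two ≥-constraints, a basic feasible solution has at most two positive variables.
carrots only: max(281/8, 17/3) = 35.12 servings → $14.05.
broccoli only: max(281/117, 17/5) = 3.4 servings → $2.89.
carrots + broccoli with both tight: 1.878 servings and 2.273 servings → $2.68.
The minimum over all feasible corners is $2.68.

$2.68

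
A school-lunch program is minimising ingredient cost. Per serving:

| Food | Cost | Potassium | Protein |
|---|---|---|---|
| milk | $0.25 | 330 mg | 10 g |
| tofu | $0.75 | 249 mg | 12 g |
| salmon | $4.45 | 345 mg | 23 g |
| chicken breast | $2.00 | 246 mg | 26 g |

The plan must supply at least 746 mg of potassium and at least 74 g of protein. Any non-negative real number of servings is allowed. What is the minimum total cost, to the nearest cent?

$1.85

milk only: max(746/330, 74/10) = 7.4 servings → $1.85.
tofu only: max(746/249, 74/12) = 6.167 servings → $4.62.
salmon only: max(746/345, 74/23) = 3.217 servings → $14.32.
chicken breast only: max(746/246, 74/26) = 3.033 servings → $6.07.
milk + tofu: intersection lies outside the first quadrant.
milk + salmon: the both-tight solution has a negative serving — not a feasible corner.
milk + chicken breast with both tight: 0.1948 servings and 2.771 servings → $5.59.
tofu + salmon: intersection lies outside the first quadrant.
tofu + chicken breast with both tight: 0.3384 servings and 2.69 servings → $5.63.
salmon + chicken breast with both tight: 0.3599 servings and 2.528 servings → $6.66.
The minimum over all feasible corners is $1.85.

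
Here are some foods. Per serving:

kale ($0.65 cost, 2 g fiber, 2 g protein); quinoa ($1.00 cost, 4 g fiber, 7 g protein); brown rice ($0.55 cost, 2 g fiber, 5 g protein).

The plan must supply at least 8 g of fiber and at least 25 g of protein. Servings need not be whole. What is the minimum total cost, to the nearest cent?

$2.75

kale only: max(8/2, 25/2) = 12.5 servings → $8.12.
quinoa only: max(8/4, 25/7) = 3.571 servings → $3.57.
brown rice only: max(8/2, 25/5) = 5 servings → $2.75.
kale + quinoa: the both-tight solution has a negative serving — not a feasible corner.
kale + brown rice: intersection lies outside the first quadrant.
quinoa + brown rice: the both-tight solution has a negative serving — not a feasible corner.
So the least-cost plan costs $2.75.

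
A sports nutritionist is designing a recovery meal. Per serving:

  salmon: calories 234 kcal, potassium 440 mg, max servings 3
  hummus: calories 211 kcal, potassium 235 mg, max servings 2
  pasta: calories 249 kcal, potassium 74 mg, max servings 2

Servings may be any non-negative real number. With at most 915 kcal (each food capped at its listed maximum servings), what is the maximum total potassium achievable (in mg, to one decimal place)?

Potassium per kcal: salmon 1.88, hummus 1.114, pasta 0.2972.
Take 3 servings of salmon: uses 702 kcal, +1320.0 mg potassium (running total 1320.0 mg).
Take 1.009 servings of hummus: uses 213 kcal, +237.2 mg potassium (running total 1557.2 mg).
Greedy by best ratio exhausts the calories allowance optimally: 1557.2 mg.

1557.2 mg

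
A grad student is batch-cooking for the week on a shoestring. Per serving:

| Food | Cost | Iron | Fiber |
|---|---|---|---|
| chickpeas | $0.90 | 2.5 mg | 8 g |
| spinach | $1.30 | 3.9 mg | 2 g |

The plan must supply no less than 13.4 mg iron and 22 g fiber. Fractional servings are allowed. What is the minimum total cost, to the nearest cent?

An LP optimum is at a vertex; with two nutrient constraints at most two foods are used. Check each candidate.
chickpeas only: max(13.4/2.5, 22/8) = 5.36 servings → $4.82.
spinach only: max(13.4/3.9, 22/2) = 11 servings → $14.30.
chickpeas + spinach with both tight: 2.252 servings and 1.992 servings → $4.62.
The minimum over all feasible corners is $4.62.

$4.62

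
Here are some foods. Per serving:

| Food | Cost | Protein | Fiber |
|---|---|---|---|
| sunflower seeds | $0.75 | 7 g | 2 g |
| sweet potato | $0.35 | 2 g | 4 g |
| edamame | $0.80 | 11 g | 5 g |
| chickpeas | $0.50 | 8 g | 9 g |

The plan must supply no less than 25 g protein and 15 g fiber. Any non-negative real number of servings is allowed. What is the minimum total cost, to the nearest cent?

$1.56

The cheapest plan sits at a corner of the feasible region — with two constraints it uses at most two foods.
sunflower seeds only: max(25/7, 15/2) = 7.5 servings → $5.62.
sweet potato only: max(25/2, 15/4) = 12.5 servings → $4.38.
edamame only: max(25/11, 15/5) = 3 servings → $2.40.
chickpeas only: max(25/8, 15/9) = 3.125 servings → $1.56.
sunflower seeds + sweet potato with both tight: 2.917 servings and 2.292 servings → $2.99.
sunflower seeds + edamame: intersection lies outside the first quadrant.
sunflower seeds + chickpeas with both tight: 2.234 servings and 1.17 servings → $2.26.
sweet potato + edamame with both tight: 1.176 servings and 2.059 servings → $2.06.
sweet potato + chickpeas: intersection lies outside the first quadrant.
edamame + chickpeas with both tight: 1.78 servings and 0.678 servings → $1.76.
Cheapest feasible corner: $1.56.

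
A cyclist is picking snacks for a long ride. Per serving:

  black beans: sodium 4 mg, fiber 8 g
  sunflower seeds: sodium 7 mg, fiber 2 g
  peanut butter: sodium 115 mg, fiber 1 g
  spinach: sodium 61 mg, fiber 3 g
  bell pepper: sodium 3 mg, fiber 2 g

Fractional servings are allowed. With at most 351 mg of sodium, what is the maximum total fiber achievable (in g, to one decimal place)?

Fiber per mg sodium: black beans 2, bell pepper 0.6667, sunflower seeds 0.2857, spinach 0.04918, peanut butter 0.008696.
With no serving limits, spend the whole sodium allowance on black beans: 351 mg / 4 mg × 8 g = 702.0 g.

702.0 g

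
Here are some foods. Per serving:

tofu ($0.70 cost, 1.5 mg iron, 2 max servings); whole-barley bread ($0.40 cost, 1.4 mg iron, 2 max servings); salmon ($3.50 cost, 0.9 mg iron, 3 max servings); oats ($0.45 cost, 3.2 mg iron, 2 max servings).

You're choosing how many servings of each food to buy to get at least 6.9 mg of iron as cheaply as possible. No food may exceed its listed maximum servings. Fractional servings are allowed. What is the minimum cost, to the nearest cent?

$1.04

Cost per mg of iron: oats $0.1406, whole-barley bread $0.2857, tofu $0.4667, salmon $3.8889.
Take 2 servings of oats: +6.4 mg iron for $0.90 (total $0.90, still need 0.5 mg).
Take 0.3571 servings of whole-barley bread: +0.5 mg iron for $0.14 (total $1.04, still need 0.0 mg).
Greedy by cheapest-per-mg is optimal for a single linear constraint, so the minimum cost is $1.04.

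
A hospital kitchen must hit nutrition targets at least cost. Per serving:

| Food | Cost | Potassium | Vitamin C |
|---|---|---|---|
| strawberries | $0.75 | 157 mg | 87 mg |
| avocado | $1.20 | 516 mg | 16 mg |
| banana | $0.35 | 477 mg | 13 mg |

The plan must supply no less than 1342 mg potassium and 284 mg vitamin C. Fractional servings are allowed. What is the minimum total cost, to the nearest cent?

Check every corner: each single food scaled to meet both minima, and each pair solved so both constraints bind.
strawberries only: max(1342/157, 284/87) = 8.548 servings → $6.41.
avocado only: max(1342/516, 284/16) = 17.75 servings → $21.30.
banana only: max(1342/477, 284/13) = 21.85 servings → $7.65.
strawberries + avocado with both tight: 2.951 servings and 1.703 servings → $4.26.
strawberries + banana with both tight: 2.991 servings and 1.829 servings → $2.88.
avocado + banana: intersection lies outside the first quadrant.
Cheapest feasible corner: $2.88.

$2.88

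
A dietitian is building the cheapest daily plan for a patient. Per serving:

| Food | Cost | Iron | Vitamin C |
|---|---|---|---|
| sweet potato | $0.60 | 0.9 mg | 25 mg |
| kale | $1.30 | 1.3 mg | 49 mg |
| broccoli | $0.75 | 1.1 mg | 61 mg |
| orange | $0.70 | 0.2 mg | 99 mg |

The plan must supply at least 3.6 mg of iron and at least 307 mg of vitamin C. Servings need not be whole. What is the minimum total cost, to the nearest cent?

$3.14

The cheapest plan sits at a corner of the feasible region — with two constraints it uses at most two foods.
sweet potato only: max(3.6/0.9, 307/25) = 12.28 servings → $7.37.
kale only: max(3.6/1.3, 307/49) = 6.265 servings → $8.14.
broccoli only: max(3.6/1.1, 307/61) = 5.033 servings → $3.77.
orange only: max(3.6/0.2, 307/99) = 18 servings → $12.60.
sweet potato + kale with both targets exact would need a negative amount; discard.
sweet potato + broccoli: intersection lies outside the first quadrant.
sweet potato + orange with both tight: 3.508 servings and 2.215 servings → $3.66.
kale + broccoli: intersection lies outside the first quadrant.
kale + orange with both tight: 2.481 servings and 1.873 servings → $4.54.
broccoli + orange with both tight: 3.051 servings and 1.221 servings → $3.14.
Cheapest feasible corner: $3.14.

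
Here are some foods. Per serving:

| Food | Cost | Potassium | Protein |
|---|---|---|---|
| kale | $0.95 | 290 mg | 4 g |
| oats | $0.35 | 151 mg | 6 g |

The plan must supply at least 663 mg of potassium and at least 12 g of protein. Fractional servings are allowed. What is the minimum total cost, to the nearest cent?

$1.54

Two binding constraints pin down two serving amounts, so the optimal mix uses at most two foods. The candidates are each food alone (scaled to the tighter of potassium/protein) and each pair with both constraints tight.
kale only: max(663/290, 12/4) = 3 servings → $2.85.
oats only: max(663/151, 12/6) = 4.391 servings → $1.54.
kale + oats with both tight: 1.907 servings and 0.7289 servings → $2.07.
The minimum over all feasible corners is $1.54.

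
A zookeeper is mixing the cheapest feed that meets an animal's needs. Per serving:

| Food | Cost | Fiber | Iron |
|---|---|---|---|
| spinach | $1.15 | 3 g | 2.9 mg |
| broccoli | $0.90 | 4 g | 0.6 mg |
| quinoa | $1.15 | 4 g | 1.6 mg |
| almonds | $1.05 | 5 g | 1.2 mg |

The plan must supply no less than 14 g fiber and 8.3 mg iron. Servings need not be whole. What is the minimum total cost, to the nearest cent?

Check every corner: each single food scaled to meet both minima, and each pair solved so both constraints bind.
spinach only: max(14/3, 8.3/2.9) = 4.667 servings → $5.37.
broccoli only: max(14/4, 8.3/0.6) = 13.83 servings → $12.45.
quinoa only: max(14/4, 8.3/1.6) = 5.188 servings → $5.97.
almonds only: max(14/5, 8.3/1.2) = 6.917 servings → $7.26.
spinach + broccoli with both tight: 2.531 servings and 1.602 servings → $4.35.
spinach + quinoa with both tight: 1.588 servings and 2.309 servings → $4.48.
spinach + almonds with both tight: 2.266 servings and 1.44 servings → $4.12.
broccoli + quinoa: the both-tight solution has a negative serving — not a feasible corner.
broccoli + almonds: the both-tight solution has a negative serving — not a feasible corner.
quinoa + almonds: intersection lies outside the first quadrant.
The minimum over all feasible corners is $4.12.

$4.12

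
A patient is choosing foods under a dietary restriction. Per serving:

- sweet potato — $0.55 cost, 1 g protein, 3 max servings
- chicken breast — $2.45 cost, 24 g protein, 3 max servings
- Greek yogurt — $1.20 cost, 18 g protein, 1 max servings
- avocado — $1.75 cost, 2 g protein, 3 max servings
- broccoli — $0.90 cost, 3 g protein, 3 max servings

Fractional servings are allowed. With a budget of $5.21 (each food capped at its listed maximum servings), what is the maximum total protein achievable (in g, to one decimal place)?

57.3 g

Protein per dollar: Greek yogurt 15, chicken breast 9.796, broccoli 3.333, sweet potato 1.818, avocado 1.143.
Take 1 serving of Greek yogurt: spends $1.20, +18.0 g protein (running total 18.0 g).
Take 1.637 servings of chicken breast: spends $4.01, +39.3 g protein (running total 57.3 g).
Filling greedily by protein-per-dollar is optimal for one linear limit, giving 57.3 g.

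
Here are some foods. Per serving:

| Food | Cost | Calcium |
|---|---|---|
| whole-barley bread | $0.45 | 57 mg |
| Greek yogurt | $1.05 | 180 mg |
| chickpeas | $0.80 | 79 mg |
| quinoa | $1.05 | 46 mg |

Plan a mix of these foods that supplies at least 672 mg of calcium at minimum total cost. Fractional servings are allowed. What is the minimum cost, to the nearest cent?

$3.92

Cost per mg of calcium: Greek yogurt $0.0058, whole-barley bread $0.0079, chickpeas $0.0101, quinoa $0.0228.
With no serving limits, use only Greek yogurt: 672 mg / 180 mg = 3.733 servings × $1.05 = $3.92.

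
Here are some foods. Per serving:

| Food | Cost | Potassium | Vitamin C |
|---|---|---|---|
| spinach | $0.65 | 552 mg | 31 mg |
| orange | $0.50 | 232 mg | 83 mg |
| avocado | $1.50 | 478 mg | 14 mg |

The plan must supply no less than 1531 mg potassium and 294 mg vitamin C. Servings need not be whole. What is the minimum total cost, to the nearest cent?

With two linear requirements the optimum uses one or two foods; enumerate the corners.
spinach only: max(1531/552, 294/31) = 9.484 servings → $6.16.
orange only: max(1531/232, 294/83) = 6.599 servings → $3.30.
avocado only: max(1531/478, 294/14) = 21 servings → $31.50.
spinach + orange with both tight: 1.524 servings and 2.973 servings → $2.48.
spinach + avocado with both targets exact would need a negative amount; discard.
orange + avocado with both tight: 3.27 servings and 1.616 servings → $4.06.
The minimum over all feasible corners is $2.48.

$2.48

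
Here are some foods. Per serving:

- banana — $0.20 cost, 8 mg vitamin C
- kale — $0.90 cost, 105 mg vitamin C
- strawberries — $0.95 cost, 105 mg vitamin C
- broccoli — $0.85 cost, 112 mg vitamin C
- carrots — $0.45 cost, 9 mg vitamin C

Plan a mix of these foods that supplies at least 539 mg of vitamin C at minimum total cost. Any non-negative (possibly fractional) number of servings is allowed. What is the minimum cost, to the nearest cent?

Cost per mg of vitamin C: broccoli $0.0076, kale $0.0086, strawberries $0.0090, banana $0.0250, carrots $0.0500.
With no serving limits, use only broccoli: 539 mg / 112 mg = 4.812 servings × $0.85 = $4.09.

$4.09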